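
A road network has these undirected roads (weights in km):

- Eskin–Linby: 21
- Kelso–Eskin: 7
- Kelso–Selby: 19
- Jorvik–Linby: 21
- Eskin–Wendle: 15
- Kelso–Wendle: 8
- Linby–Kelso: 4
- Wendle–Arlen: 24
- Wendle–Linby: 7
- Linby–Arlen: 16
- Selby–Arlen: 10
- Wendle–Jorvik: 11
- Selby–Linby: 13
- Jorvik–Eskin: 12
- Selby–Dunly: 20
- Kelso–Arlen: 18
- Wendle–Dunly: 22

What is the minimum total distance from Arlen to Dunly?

Compare a few routes:
Arlen - Kelso - Wendle - Dunly: 18+8+22 = 48
Arlen - Wendle - Dunly: 24+22 = 46
Arlen - Selby - Dunly: 10+20 = 30
Arlen - Linby - Wendle - Dunly: 16+7+22 = 45
Cheapest is Arlen - Selby - Dunly at 30 km.

30 km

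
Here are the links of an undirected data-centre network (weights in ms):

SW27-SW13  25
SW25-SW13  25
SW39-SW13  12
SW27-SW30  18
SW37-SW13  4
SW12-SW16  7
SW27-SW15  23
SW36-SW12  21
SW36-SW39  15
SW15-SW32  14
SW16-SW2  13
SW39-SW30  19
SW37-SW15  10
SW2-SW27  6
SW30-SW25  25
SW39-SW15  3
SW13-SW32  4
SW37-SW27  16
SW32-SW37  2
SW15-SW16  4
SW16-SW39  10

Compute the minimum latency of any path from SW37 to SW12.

Candidate routes:
SW37–SW32–SW15–SW16–SW12: 2+14+4+7 = 27
SW37–SW15–SW16–SW12: 10+4+7 = 21
SW37–SW13–SW39–SW15–SW16–SW12: 4+12+3+4+7 = 30
The minimum is 21 ms via SW37–SW15–SW16–SW12.

21 ms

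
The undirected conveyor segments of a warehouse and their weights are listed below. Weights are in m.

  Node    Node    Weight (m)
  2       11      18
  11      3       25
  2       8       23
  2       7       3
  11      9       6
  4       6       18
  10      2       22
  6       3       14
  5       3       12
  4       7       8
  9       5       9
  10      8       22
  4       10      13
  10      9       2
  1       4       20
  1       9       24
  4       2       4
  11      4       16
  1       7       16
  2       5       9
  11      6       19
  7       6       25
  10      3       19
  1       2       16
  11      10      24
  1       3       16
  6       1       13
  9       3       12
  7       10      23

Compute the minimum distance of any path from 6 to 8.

45 m

Running Dijkstra from 6:
6: 0
1: 13  (via 6)
3: 14  (via 6)
4: 18  (via 6)
11: 19  (via 6)
2: 22  (via 4)
7: 25  (via 6)
9: 25  (via 11)
5: 26  (via 3)
10: 27  (via 9)
8: 45  (via 2)
Shortest route: 6–4–2–8 = 45 m.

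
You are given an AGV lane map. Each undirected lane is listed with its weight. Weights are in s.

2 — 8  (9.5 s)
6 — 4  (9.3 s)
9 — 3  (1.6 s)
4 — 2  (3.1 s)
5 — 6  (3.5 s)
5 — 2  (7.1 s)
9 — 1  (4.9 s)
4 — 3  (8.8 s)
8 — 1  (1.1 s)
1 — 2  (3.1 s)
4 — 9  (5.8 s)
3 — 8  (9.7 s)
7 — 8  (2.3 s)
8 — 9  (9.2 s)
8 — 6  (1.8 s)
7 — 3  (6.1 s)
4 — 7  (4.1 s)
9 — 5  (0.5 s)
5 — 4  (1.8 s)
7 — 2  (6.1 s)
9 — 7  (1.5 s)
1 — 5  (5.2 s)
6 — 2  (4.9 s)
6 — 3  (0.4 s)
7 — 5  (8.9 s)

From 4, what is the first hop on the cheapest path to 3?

5

Candidate routes:
4 → 7 → 9 → 3: 4.1+1.5+1.6 = 7.2
4 → 5 → 9 → 3: 1.8+0.5+1.6 = 3.9
4 → 9 → 3: 5.8+1.6 = 7.4
4 → 5 → 6 → 3: 1.8+3.5+0.4 = 5.7
Cheapest is 4 → 5 → 9 → 3 at 3.9 s.
So from 4 the first move is to 5.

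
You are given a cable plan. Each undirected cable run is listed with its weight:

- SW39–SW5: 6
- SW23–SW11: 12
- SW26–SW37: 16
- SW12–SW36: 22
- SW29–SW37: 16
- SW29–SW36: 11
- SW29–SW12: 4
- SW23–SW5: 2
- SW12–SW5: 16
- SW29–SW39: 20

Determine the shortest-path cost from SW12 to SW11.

Enumerating some paths:
SW12 - SW5 - SW23 - SW11: 16+2+12 = 30
SW12 - SW36 - SW29 - SW39 - SW5 - SW23 - SW11: 22+11+20+6+2+12 = 73
SW12 - SW29 - SW39 - SW5 - SW23 - SW11: 4+20+6+2+12 = 44
The minimum is 30 via SW12 - SW5 - SW23 - SW11.

30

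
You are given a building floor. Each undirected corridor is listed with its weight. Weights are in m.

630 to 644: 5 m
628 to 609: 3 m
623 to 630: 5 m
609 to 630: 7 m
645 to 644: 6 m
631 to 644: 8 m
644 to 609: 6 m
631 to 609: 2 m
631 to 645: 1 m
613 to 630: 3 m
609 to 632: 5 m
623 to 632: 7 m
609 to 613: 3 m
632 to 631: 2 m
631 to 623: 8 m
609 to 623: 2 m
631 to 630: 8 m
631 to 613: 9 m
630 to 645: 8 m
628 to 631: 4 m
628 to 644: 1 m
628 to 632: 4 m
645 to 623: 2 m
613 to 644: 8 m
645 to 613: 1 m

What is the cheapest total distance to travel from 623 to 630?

Settle nodes by increasing distance from 623:
623: 0
645: 2  (via 623)
609: 2  (via 623)
613: 3  (via 645)
631: 3  (via 645)
632: 5  (via 631)
630: 5  (via 623)
Shortest route: 623–630 = 5 m.

5 m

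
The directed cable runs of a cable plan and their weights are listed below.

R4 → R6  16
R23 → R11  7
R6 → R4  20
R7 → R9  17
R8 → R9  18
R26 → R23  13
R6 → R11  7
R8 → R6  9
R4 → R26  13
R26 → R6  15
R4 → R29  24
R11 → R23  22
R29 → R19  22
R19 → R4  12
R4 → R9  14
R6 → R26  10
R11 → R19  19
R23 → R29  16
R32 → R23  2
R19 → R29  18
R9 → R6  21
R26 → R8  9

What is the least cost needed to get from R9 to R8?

Enumerating some paths:
R9 → R6 → R26 → R8: 21+10+9 = 40
R9 → R6 → R4 → R26 → R8: 21+20+13+9 = 63
R9 → R6 → R11 → R19 → R4 → R26 → R8: 21+7+19+12+13+9 = 81
The minimum is 40 via R9 → R6 → R26 → R8.

40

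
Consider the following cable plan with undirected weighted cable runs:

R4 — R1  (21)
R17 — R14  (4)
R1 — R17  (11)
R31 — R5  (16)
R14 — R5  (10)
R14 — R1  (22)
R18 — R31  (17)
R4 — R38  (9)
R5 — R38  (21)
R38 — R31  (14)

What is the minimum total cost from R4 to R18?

40

Settle nodes by increasing distance from R4:
R4: 0
R38: 9  (via R4)
R1: 21  (via R4)
R31: 23  (via R38)
R5: 30  (via R38)
R17: 32  (via R1)
R14: 36  (via R17)
R18: 40  (via R31)
Shortest route: R4 → R38 → R31 → R18 = 40.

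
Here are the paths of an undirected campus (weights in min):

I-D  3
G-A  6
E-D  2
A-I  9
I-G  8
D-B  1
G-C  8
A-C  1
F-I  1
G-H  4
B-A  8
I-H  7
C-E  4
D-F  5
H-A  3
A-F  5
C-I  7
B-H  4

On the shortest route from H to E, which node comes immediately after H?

B

Compare a few routes:
H → A → F → I → D → E: 3+5+1+3+2 = 14
H → I → D → E: 7+3+2 = 12
H → B → D → E: 4+1+2 = 7
H → A → C → E: 3+1+4 = 8
Cheapest is H → B → D → E at 7 min.
So from H the first move is to B.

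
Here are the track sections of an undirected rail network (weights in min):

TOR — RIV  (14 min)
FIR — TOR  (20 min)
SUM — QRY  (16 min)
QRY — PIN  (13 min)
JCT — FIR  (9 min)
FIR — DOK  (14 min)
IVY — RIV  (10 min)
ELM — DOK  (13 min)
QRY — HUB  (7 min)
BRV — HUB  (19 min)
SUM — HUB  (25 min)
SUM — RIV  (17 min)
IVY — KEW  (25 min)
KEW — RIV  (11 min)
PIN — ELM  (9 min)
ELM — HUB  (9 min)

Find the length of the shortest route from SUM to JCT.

Shortest distances from SUM:
SUM: 0
QRY: 16  (via SUM)
RIV: 17  (via SUM)
HUB: 23  (via QRY)
IVY: 27  (via RIV)
KEW: 28  (via RIV)
PIN: 29  (via QRY)
TOR: 31  (via RIV)
ELM: 32  (via HUB)
BRV: 42  (via HUB)
DOK: 45  (via ELM)
FIR: 51  (via TOR)
JCT: 60  (via FIR)
Shortest route: SUM–RIV–TOR–FIR–JCT = 60 min.

60 min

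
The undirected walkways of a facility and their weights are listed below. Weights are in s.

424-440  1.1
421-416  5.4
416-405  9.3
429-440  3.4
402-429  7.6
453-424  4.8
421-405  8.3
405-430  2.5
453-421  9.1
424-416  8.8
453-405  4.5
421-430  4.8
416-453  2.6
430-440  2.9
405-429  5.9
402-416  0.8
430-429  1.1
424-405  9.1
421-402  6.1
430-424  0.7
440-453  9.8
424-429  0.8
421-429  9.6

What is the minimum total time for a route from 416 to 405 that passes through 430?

Best 416 to 430: 416 → 453 → 424 → 430 costing 8.1
Best 430 to 405: 430 → 405 costing 2.5
Total via 430: 8.1 + 2.5 = 10.6 s.

10.6 s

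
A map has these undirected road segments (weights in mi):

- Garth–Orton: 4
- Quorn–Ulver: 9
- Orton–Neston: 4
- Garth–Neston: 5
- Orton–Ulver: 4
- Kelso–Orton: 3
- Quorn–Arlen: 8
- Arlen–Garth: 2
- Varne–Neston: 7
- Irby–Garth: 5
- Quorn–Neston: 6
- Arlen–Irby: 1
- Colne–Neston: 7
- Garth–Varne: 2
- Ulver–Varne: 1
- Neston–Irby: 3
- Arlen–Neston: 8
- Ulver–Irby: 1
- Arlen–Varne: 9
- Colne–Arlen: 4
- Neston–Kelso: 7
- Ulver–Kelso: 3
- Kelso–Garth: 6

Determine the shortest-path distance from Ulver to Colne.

6 mi

Candidate routes:
Ulver - Irby - Arlen - Colne: 1+1+4 = 6
Ulver - Varne - Garth - Arlen - Colne: 1+2+2+4 = 9
The minimum is 6 mi via Ulver - Irby - Arlen - Colne.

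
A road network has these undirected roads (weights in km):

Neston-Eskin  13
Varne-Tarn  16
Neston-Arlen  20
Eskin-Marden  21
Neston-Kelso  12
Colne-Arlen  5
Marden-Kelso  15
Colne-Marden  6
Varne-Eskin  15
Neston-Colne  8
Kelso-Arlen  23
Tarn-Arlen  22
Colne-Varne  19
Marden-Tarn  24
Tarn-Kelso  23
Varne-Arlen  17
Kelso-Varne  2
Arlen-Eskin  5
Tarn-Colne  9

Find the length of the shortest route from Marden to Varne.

Candidate routes:
Marden–Colne–Arlen–Varne: 6+5+17 = 28
Marden–Kelso–Varne: 15+2 = 17
Marden–Colne–Varne: 6+19 = 25
Cheapest is Marden–Kelso–Varne at 17 km.

17 km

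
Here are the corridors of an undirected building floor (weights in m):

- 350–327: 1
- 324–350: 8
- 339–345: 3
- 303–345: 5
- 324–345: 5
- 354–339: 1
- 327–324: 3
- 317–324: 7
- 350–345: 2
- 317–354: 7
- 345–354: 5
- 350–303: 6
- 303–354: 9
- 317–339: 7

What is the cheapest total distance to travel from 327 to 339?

6 m

Running Dijkstra from 327:
327: 0
350: 1  (via 327)
324: 3  (via 327)
345: 3  (via 350)
339: 6  (via 345)
Shortest route: 327 → 350 → 345 → 339 = 6 m.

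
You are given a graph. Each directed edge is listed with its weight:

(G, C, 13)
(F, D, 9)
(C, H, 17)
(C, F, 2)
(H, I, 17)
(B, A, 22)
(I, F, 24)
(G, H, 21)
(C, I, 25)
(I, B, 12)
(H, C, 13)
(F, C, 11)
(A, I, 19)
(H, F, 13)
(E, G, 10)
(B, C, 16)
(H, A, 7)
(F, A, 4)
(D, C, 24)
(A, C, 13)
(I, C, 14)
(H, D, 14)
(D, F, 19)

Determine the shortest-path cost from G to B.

50

Settle nodes by increasing distance from G:
G: 0
C: 13  (via G)
F: 15  (via C)
A: 19  (via F)
H: 21  (via G)
D: 24  (via F)
I: 38  (via C)
B: 50  (via I)
Shortest route: G–C–I–B = 50.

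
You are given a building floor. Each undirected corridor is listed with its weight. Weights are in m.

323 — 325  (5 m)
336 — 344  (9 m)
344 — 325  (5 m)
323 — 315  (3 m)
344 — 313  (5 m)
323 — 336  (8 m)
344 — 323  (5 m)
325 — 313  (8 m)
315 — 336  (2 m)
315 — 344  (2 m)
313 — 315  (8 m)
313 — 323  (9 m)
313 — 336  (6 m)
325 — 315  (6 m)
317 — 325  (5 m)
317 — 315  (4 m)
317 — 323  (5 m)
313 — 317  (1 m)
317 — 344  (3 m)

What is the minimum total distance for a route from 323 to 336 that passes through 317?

11 m

Shortest 323→317: 323–317 = 5
Best 317 to 336: 317–315–336 costing 6
Total via 317: 5 + 6 = 11 m.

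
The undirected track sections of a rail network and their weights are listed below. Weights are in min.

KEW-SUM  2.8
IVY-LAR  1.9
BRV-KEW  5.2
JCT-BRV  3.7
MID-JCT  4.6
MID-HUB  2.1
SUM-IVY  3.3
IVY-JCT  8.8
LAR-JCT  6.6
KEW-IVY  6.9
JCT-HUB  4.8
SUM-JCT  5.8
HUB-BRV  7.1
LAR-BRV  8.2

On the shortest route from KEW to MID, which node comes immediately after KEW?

Enumerating some paths:
KEW → BRV → JCT → MID: 5.2+3.7+4.6 = 13.5
KEW → BRV → HUB → MID: 5.2+7.1+2.1 = 14.4
KEW → SUM → JCT → MID: 2.8+5.8+4.6 = 13.2
The minimum is 13.2 min via KEW → SUM → JCT → MID.
So from KEW the first move is to SUM.

SUM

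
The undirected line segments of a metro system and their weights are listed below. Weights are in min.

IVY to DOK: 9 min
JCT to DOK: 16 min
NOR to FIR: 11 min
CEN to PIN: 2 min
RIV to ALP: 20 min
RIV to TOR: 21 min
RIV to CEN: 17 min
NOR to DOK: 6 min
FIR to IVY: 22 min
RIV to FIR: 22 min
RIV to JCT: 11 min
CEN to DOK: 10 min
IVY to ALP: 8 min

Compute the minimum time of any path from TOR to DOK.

Shortest distances from TOR:
TOR: 0
RIV: 21  (via TOR)
JCT: 32  (via RIV)
CEN: 38  (via RIV)
PIN: 40  (via CEN)
ALP: 41  (via RIV)
FIR: 43  (via RIV)
DOK: 48  (via JCT)
Shortest route: TOR–RIV–JCT–DOK = 48 min.

48 min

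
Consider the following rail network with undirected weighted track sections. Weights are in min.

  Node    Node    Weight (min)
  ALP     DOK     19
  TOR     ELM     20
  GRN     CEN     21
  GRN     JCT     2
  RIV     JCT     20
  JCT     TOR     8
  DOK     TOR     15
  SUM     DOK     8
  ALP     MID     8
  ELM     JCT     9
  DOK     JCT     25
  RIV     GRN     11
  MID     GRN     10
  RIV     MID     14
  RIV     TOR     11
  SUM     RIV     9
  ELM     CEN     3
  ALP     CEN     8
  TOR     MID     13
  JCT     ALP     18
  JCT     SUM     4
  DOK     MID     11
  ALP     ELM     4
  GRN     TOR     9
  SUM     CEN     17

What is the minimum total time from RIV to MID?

Running Dijkstra from RIV:
RIV: 0
SUM: 9  (via RIV)
GRN: 11  (via RIV)
TOR: 11  (via RIV)
JCT: 13  (via SUM)
MID: 14  (via RIV)
Shortest route: RIV → MID = 14 min.

14 min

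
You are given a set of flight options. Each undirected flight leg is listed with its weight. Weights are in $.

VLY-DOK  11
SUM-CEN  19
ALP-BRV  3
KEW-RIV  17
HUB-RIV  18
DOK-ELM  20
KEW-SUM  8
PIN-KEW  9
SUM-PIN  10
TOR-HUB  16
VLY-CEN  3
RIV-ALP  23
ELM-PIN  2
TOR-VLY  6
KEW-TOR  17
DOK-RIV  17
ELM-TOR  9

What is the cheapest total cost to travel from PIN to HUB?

Compare a few routes:
PIN → KEW → TOR → HUB: 9+17+16 = 42
PIN → ELM → TOR → HUB: 2+9+16 = 27
Cheapest is PIN → ELM → TOR → HUB at $27.

$27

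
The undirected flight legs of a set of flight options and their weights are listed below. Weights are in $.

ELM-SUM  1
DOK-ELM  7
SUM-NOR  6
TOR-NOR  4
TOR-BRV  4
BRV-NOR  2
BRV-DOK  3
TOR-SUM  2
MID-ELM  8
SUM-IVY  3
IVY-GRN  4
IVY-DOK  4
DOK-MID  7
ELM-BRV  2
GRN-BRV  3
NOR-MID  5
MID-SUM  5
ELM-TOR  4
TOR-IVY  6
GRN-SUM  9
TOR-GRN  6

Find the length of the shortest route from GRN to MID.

Candidate routes:
GRN - BRV - NOR - MID: 3+2+5 = 10
GRN - IVY - SUM - MID: 4+3+5 = 12
GRN - BRV - ELM - SUM - MID: 3+2+1+5 = 11
The minimum is $10 via GRN - BRV - NOR - MID.

$10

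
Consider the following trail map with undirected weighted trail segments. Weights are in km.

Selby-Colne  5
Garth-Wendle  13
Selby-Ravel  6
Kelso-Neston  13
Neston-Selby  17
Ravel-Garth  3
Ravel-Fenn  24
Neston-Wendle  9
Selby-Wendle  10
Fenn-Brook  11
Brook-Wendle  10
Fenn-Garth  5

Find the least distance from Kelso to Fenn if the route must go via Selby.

44 km

Best Kelso to Selby: Kelso–Neston–Selby costing 30
Shortest Selby→Fenn: Selby–Ravel–Garth–Fenn = 14
Total via Selby: 30 + 14 = 44 km.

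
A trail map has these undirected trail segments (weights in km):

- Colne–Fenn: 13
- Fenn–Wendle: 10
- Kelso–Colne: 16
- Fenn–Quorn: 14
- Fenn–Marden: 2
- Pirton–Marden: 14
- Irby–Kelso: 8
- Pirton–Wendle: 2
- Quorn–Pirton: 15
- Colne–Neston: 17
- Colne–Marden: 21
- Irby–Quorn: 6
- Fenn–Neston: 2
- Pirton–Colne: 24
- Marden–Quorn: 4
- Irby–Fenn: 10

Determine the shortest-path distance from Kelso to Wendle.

Shortest distances from Kelso:
Kelso: 0
Irby: 8  (via Kelso)
Quorn: 14  (via Irby)
Colne: 16  (via Kelso)
Fenn: 18  (via Irby)
Marden: 18  (via Quorn)
Neston: 20  (via Fenn)
Wendle: 28  (via Fenn)
Shortest route: Kelso–Irby–Fenn–Wendle = 28 km.

28 km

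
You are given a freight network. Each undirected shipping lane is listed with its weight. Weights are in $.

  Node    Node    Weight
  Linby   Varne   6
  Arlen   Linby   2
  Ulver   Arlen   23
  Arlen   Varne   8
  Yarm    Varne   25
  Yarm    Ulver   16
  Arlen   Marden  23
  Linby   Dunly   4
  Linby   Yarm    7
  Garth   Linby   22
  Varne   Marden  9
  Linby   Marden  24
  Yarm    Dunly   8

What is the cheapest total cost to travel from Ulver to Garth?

Running Dijkstra from Ulver:
Ulver: 0
Yarm: 16  (via Ulver)
Linby: 23  (via Yarm)
Arlen: 23  (via Ulver)
Dunly: 24  (via Yarm)
Varne: 29  (via Linby)
Marden: 38  (via Varne)
Garth: 45  (via Linby)
Shortest route: Ulver–Yarm–Linby–Garth = $45.

$45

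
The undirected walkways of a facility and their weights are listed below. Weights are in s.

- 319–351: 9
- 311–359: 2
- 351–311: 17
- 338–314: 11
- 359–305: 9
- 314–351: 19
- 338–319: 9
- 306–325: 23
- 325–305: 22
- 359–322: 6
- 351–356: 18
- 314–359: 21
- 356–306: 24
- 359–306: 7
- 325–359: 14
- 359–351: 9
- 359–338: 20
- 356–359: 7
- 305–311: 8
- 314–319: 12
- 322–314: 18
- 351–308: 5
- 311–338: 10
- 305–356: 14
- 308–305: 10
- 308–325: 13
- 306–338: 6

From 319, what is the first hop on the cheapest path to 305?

351

Enumerating some paths:
319 - 338 - 311 - 305: 9+10+8 = 27
319 - 351 - 308 - 305: 9+5+10 = 24
The minimum is 24 s via 319 - 351 - 308 - 305.
So from 319 the first move is to 351.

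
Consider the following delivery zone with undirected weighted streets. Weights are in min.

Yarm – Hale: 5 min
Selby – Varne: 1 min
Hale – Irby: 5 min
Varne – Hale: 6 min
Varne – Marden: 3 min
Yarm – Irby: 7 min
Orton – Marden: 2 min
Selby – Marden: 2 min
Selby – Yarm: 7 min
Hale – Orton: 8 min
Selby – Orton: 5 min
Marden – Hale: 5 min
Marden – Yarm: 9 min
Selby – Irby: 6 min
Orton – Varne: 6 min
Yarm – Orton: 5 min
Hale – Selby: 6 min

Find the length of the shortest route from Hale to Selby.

6 min

Settle nodes by increasing distance from Hale:
Hale: 0
Yarm: 5  (via Hale)
Irby: 5  (via Hale)
Marden: 5  (via Hale)
Varne: 6  (via Hale)
Selby: 6  (via Hale)
Shortest route: Hale–Selby = 6 min.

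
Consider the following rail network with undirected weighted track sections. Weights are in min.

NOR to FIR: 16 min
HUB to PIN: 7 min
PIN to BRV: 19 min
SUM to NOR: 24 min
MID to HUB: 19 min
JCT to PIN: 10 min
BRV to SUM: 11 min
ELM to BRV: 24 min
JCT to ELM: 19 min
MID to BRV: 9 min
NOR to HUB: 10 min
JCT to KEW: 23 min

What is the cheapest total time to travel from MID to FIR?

45 min

Settle nodes by increasing distance from MID:
MID: 0
BRV: 9  (via MID)
HUB: 19  (via MID)
SUM: 20  (via BRV)
PIN: 26  (via HUB)
NOR: 29  (via HUB)
ELM: 33  (via BRV)
JCT: 36  (via PIN)
FIR: 45  (via NOR)
Shortest route: MID → HUB → NOR → FIR = 45 min.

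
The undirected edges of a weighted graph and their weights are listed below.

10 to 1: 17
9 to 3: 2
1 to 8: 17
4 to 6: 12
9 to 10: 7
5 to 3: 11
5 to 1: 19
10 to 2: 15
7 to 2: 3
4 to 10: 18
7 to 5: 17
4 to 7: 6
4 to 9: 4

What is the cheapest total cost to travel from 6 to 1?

40

Candidate routes:
6–4–9–3–5–1: 12+4+2+11+19 = 48
6–4–10–1: 12+18+17 = 47
6–4–9–10–1: 12+4+7+17 = 40
The minimum is 40 via 6–4–9–10–1.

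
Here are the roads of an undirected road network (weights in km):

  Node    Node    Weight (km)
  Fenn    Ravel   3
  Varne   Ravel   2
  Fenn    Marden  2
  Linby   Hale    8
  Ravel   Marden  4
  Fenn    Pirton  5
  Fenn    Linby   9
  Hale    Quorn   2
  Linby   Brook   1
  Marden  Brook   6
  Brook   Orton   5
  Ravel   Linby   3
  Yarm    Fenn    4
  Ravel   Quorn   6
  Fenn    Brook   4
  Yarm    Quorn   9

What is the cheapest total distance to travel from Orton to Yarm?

13 km

Running Dijkstra from Orton:
Orton: 0
Brook: 5  (via Orton)
Linby: 6  (via Brook)
Fenn: 9  (via Brook)
Ravel: 9  (via Linby)
Marden: 11  (via Brook)
Varne: 11  (via Ravel)
Yarm: 13  (via Fenn)
Shortest route: Orton–Brook–Fenn–Yarm = 13 km.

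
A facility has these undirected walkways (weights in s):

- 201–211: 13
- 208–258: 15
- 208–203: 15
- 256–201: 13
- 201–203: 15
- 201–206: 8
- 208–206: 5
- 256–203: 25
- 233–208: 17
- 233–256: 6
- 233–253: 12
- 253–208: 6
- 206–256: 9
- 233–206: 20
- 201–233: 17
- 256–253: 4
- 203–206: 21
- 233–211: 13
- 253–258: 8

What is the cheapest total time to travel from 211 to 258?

Enumerating some paths:
211–233–253–258: 13+12+8 = 33
211–233–256–253–258: 13+6+4+8 = 31
211–201–256–253–258: 13+13+4+8 = 38
Cheapest is 211–233–256–253–258 at 31 s.

31 s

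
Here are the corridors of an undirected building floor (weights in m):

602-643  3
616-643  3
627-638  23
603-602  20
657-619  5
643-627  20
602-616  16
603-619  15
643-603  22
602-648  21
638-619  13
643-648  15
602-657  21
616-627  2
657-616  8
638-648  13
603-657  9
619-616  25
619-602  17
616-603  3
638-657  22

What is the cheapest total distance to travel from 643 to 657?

Candidate routes:
643 - 602 - 657: 3+21 = 24
643 - 602 - 619 - 657: 3+17+5 = 25
643 - 616 - 657: 3+8 = 11
643 - 616 - 603 - 657: 3+3+9 = 15
The minimum is 11 m via 643 - 616 - 657.

11 m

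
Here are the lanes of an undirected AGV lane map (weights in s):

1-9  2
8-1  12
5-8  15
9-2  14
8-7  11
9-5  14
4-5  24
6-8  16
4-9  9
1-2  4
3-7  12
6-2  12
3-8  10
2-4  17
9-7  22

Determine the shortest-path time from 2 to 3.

Shortest distances from 2:
2: 0
1: 4  (via 2)
9: 6  (via 1)
6: 12  (via 2)
4: 15  (via 9)
8: 16  (via 1)
5: 20  (via 9)
3: 26  (via 8)
Shortest route: 2–1–8–3 = 26 s.

26 s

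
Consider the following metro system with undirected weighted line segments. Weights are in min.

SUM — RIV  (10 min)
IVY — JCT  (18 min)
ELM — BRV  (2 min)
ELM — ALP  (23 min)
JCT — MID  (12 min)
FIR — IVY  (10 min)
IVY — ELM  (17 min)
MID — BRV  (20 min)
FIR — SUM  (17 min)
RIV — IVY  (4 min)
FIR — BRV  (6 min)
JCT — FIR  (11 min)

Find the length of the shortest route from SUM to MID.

Running Dijkstra from SUM:
SUM: 0
RIV: 10  (via SUM)
IVY: 14  (via RIV)
FIR: 17  (via SUM)
BRV: 23  (via FIR)
ELM: 25  (via BRV)
JCT: 28  (via FIR)
MID: 40  (via JCT)
Shortest route: SUM → FIR → JCT → MID = 40 min.

40 min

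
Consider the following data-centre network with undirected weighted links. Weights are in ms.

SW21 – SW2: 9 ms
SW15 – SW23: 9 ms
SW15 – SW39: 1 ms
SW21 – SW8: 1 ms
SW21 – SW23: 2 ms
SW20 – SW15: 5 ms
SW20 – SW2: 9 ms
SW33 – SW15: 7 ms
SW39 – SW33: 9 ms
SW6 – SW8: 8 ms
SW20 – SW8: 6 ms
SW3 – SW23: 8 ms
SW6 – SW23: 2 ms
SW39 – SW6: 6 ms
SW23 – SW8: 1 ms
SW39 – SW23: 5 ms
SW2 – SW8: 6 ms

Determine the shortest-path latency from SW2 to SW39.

Shortest distances from SW2:
SW2: 0
SW8: 6  (via SW2)
SW21: 7  (via SW8)
SW23: 7  (via SW8)
SW6: 9  (via SW23)
SW20: 9  (via SW2)
SW39: 12  (via SW23)
Shortest route: SW2–SW8–SW23–SW39 = 12 ms.

12 ms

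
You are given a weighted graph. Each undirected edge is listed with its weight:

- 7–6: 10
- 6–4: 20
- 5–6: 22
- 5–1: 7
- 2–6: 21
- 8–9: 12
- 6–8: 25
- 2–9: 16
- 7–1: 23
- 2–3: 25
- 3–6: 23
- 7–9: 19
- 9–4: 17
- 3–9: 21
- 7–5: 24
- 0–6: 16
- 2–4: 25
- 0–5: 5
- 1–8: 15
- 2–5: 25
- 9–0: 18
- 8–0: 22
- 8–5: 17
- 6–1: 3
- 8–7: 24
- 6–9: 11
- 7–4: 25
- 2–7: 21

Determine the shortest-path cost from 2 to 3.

25

Compare a few routes:
2 - 3: 25 = 25
2 - 9 - 3: 16+21 = 37
2 - 6 - 3: 21+23 = 44
2 - 9 - 6 - 3: 16+11+23 = 50
Cheapest is 2 - 3 at 25.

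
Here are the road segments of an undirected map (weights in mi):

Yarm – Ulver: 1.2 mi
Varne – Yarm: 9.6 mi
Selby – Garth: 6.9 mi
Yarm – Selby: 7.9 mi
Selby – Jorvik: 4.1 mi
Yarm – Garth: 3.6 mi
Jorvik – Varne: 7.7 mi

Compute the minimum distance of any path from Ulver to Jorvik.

13.2 mi

Shortest distances from Ulver:
Ulver: 0
Yarm: 1.2  (via Ulver)
Garth: 4.8  (via Yarm)
Selby: 9.1  (via Yarm)
Varne: 10.8  (via Yarm)
Jorvik: 13.2  (via Selby)
Shortest route: Ulver–Yarm–Selby–Jorvik = 13.2 mi.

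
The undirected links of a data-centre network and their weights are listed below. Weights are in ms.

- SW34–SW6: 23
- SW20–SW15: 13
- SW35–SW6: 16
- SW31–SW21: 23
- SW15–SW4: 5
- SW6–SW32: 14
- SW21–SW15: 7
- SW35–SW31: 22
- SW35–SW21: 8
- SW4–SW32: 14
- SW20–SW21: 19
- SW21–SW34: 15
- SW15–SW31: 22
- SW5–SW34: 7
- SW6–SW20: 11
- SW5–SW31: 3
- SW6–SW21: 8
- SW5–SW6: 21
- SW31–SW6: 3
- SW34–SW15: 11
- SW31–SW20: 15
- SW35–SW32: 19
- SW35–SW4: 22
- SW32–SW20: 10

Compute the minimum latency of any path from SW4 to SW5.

23 ms

Shortest distances from SW4:
SW4: 0
SW15: 5  (via SW4)
SW21: 12  (via SW15)
SW32: 14  (via SW4)
SW34: 16  (via SW15)
SW20: 18  (via SW15)
SW35: 20  (via SW21)
SW6: 20  (via SW21)
SW31: 23  (via SW6)
SW5: 23  (via SW34)
Shortest route: SW4–SW15–SW34–SW5 = 23 ms.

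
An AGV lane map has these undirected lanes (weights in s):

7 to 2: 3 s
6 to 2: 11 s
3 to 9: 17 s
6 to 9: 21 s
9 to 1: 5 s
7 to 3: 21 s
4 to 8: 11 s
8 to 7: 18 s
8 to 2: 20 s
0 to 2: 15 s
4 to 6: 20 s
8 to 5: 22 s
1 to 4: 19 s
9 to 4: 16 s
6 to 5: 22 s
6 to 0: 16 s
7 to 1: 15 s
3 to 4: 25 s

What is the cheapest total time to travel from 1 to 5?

Enumerating some paths:
1 → 7 → 2 → 6 → 5: 15+3+11+22 = 51
1 → 4 → 8 → 5: 19+11+22 = 52
1 → 9 → 6 → 5: 5+21+22 = 48
The minimum is 48 s via 1 → 9 → 6 → 5.

48 s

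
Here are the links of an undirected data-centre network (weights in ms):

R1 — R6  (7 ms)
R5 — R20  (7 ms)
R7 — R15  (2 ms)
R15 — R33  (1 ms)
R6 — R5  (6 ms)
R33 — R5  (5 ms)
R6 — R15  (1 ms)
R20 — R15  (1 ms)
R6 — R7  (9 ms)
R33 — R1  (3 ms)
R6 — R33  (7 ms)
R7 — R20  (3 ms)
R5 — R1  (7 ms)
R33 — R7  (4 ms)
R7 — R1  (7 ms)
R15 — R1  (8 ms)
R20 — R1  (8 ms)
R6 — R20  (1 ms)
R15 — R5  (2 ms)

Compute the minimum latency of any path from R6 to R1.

Candidate routes:
R6–R1: 7 = 7
R6–R15–R33–R1: 1+1+3 = 5
R6–R20–R15–R33–R1: 1+1+1+3 = 6
Cheapest is R6–R15–R33–R1 at 5 ms.

5 ms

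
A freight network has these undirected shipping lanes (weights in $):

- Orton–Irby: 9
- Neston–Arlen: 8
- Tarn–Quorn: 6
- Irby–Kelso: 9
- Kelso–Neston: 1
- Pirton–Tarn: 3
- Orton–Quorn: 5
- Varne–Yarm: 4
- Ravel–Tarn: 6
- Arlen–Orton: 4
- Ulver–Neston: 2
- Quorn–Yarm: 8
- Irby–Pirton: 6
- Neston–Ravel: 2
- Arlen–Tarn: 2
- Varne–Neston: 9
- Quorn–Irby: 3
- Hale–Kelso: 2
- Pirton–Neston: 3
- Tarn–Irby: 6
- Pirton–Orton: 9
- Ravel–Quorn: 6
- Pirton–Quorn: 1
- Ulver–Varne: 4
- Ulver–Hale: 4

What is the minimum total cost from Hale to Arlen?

$11

Candidate routes:
Hale–Kelso–Neston–Ravel–Tarn–Arlen: 2+1+2+6+2 = 13
Hale–Kelso–Neston–Arlen: 2+1+8 = 11
Hale–Ulver–Neston–Arlen: 4+2+8 = 14
Cheapest is Hale–Kelso–Neston–Arlen at $11.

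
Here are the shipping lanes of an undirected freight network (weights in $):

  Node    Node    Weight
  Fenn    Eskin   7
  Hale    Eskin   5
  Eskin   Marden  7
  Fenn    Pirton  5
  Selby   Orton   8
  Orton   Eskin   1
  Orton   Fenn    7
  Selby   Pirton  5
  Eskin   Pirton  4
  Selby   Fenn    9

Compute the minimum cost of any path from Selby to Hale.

Compare a few routes:
Selby - Fenn - Orton - Eskin - Hale: 9+7+1+5 = 22
Selby - Pirton - Eskin - Hale: 5+4+5 = 14
Selby - Fenn - Eskin - Hale: 9+7+5 = 21
Selby - Pirton - Fenn - Eskin - Hale: 5+5+7+5 = 22
Cheapest is Selby - Pirton - Eskin - Hale at $14.

$14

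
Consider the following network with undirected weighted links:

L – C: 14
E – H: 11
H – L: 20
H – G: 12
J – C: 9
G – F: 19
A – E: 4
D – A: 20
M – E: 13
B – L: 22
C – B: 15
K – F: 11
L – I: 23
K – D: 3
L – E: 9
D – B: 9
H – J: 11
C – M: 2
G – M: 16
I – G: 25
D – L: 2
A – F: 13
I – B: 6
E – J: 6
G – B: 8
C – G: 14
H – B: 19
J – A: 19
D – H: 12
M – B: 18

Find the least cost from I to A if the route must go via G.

Shortest I→G: I → B → G = 14
Best G to A: G → H → E → A costing 27
Total via G: 14 + 27 = 41.

41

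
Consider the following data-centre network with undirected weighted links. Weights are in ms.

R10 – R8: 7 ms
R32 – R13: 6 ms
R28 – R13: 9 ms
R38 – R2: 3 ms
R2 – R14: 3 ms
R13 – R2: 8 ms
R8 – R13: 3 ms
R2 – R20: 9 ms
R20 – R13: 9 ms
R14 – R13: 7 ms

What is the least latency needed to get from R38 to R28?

Enumerating some paths:
R38–R2–R14–R13–R28: 3+3+7+9 = 22
R38–R2–R13–R28: 3+8+9 = 20
The minimum is 20 ms via R38–R2–R13–R28.

20 ms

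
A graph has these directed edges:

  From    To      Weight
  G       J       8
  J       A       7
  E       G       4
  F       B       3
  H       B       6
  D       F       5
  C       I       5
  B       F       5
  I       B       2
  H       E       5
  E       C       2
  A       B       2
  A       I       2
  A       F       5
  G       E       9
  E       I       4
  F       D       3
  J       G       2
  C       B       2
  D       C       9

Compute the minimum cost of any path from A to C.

Settle nodes by increasing distance from A:
A: 0
B: 2  (via A)
I: 2  (via A)
F: 5  (via A)
D: 8  (via F)
C: 17  (via D)
Shortest route: A–F–D–C = 17.

17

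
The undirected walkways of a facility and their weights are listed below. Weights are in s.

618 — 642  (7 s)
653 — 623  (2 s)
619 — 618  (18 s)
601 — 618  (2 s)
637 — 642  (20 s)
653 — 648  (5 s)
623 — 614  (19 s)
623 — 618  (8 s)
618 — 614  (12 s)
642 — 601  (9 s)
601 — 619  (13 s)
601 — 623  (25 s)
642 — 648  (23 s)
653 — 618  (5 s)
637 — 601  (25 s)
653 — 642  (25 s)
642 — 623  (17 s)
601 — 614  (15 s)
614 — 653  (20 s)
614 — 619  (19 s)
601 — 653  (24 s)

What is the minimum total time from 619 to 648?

25 s

Running Dijkstra from 619:
619: 0
601: 13  (via 619)
618: 15  (via 601)
614: 19  (via 619)
653: 20  (via 618)
623: 22  (via 653)
642: 22  (via 601)
648: 25  (via 653)
Shortest route: 619–601–618–653–648 = 25 s.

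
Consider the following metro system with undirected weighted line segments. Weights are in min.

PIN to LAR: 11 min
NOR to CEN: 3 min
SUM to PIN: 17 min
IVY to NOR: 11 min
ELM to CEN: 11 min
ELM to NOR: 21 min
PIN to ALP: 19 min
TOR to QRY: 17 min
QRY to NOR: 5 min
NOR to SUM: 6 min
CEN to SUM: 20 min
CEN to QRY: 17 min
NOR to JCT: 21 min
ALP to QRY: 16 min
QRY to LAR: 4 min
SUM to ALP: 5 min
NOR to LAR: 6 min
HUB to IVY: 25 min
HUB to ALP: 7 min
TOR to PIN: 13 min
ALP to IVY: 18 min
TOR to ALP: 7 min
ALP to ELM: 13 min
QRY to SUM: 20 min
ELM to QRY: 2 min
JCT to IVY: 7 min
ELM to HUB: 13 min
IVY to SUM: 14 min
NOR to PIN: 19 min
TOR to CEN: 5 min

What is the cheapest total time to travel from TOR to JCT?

26 min

Candidate routes:
TOR–CEN–NOR–IVY–JCT: 5+3+11+7 = 26
TOR–CEN–NOR–JCT: 5+3+21 = 29
TOR–ALP–IVY–JCT: 7+18+7 = 32
Cheapest is TOR–CEN–NOR–IVY–JCT at 26 min.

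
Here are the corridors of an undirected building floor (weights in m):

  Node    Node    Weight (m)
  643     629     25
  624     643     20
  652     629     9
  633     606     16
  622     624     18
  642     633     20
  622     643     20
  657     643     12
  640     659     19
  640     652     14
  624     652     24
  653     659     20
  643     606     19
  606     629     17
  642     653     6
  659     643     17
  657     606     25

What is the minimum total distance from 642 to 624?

Compare a few routes:
642 → 633 → 606 → 643 → 624: 20+16+19+20 = 75
642 → 653 → 659 → 643 → 622 → 624: 6+20+17+20+18 = 81
642 → 653 → 659 → 643 → 624: 6+20+17+20 = 63
Cheapest is 642 → 653 → 659 → 643 → 624 at 63 m.

63 m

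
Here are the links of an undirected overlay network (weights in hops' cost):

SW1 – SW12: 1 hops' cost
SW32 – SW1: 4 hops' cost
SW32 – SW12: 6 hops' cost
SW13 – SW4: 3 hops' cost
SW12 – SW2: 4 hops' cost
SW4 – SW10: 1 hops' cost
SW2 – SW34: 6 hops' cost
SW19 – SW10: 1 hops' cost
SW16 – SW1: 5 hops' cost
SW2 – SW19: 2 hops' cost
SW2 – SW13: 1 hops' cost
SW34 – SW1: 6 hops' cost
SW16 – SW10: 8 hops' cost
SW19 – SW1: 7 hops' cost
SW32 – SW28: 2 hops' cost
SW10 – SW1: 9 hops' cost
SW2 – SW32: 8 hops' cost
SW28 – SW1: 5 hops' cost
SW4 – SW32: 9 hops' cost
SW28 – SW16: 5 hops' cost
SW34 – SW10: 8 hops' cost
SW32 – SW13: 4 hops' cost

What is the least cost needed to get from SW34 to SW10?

8 hops' cost

Enumerating some paths:
SW34 - SW2 - SW19 - SW10: 6+2+1 = 9
SW34 - SW1 - SW19 - SW10: 6+7+1 = 14
SW34 - SW10: 8 = 8
SW34 - SW2 - SW13 - SW4 - SW10: 6+1+3+1 = 11
Cheapest is SW34 - SW10 at 8 hops' cost.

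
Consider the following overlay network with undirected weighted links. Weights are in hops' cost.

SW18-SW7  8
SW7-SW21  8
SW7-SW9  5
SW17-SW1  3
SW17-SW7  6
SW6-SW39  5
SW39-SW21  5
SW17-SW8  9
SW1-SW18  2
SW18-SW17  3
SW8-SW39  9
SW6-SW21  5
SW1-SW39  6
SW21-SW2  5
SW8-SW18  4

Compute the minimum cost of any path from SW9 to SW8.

Compare a few routes:
SW9 - SW7 - SW18 - SW8: 5+8+4 = 17
SW9 - SW7 - SW17 - SW18 - SW8: 5+6+3+4 = 18
Cheapest is SW9 - SW7 - SW18 - SW8 at 17 hops' cost.

17 hops' cost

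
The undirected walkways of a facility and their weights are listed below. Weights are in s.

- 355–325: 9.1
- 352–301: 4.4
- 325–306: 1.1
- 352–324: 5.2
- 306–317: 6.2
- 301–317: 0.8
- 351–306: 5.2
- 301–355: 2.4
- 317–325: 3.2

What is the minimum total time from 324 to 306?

Shortest distances from 324:
324: 0
352: 5.2  (via 324)
301: 9.6  (via 352)
317: 10.4  (via 301)
355: 12  (via 301)
325: 13.6  (via 317)
306: 14.7  (via 325)
Shortest route: 324 → 352 → 301 → 317 → 325 → 306 = 14.7 s.

14.7 s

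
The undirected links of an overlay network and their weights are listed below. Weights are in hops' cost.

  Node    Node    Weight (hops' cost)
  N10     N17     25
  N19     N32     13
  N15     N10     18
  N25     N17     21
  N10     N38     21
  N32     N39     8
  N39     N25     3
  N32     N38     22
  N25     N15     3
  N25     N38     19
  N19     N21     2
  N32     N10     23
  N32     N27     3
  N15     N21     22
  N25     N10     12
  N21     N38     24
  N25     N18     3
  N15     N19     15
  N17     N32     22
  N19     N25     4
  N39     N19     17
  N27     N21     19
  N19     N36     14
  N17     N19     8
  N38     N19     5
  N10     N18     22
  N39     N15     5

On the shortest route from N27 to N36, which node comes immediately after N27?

N32

Candidate routes:
N27 → N21 → N19 → N36: 19+2+14 = 35
N27 → N32 → N19 → N36: 3+13+14 = 30
N27 → N32 → N39 → N25 → N19 → N36: 3+8+3+4+14 = 32
N27 → N32 → N39 → N15 → N25 → N19 → N36: 3+8+5+3+4+14 = 37
The minimum is 30 hops' cost via N27 → N32 → N19 → N36.
So from N27 the first move is to N32.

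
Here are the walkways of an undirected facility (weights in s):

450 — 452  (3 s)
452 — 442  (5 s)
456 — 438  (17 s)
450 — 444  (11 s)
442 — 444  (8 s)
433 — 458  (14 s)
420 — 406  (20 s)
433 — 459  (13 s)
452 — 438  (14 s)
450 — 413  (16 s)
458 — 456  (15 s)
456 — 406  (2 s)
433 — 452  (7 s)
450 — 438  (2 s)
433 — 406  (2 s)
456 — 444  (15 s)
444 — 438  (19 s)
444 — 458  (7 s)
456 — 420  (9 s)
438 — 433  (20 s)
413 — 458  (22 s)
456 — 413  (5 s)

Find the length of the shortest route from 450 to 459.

23 s

Settle nodes by increasing distance from 450:
450: 0
438: 2  (via 450)
452: 3  (via 450)
442: 8  (via 452)
433: 10  (via 452)
444: 11  (via 450)
406: 12  (via 433)
456: 14  (via 406)
413: 16  (via 450)
458: 18  (via 444)
420: 23  (via 456)
459: 23  (via 433)
Shortest route: 450–452–433–459 = 23 s.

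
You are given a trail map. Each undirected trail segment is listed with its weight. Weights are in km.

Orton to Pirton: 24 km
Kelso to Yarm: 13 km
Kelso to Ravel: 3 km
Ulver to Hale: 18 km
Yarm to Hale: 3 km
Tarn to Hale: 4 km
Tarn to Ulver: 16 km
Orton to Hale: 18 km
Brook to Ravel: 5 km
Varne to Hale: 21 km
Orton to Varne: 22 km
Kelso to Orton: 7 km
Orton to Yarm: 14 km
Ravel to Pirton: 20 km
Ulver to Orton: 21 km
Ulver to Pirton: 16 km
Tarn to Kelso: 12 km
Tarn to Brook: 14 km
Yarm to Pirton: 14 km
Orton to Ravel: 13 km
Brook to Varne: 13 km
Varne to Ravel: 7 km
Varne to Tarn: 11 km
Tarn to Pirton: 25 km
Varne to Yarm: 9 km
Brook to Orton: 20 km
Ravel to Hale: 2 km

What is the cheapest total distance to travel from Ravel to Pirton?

19 km

Shortest distances from Ravel:
Ravel: 0
Hale: 2  (via Ravel)
Kelso: 3  (via Ravel)
Yarm: 5  (via Hale)
Brook: 5  (via Ravel)
Tarn: 6  (via Hale)
Varne: 7  (via Ravel)
Orton: 10  (via Kelso)
Pirton: 19  (via Yarm)
Shortest route: Ravel → Hale → Yarm → Pirton = 19 km.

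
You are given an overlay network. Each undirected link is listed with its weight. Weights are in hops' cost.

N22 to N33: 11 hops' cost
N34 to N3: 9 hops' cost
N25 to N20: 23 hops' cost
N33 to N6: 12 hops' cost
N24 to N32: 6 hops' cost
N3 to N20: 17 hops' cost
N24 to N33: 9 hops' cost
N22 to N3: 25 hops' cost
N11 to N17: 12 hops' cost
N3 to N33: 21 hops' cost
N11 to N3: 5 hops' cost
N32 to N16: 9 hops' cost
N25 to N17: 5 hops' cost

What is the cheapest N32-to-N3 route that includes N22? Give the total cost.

Shortest N32→N22: N32–N24–N33–N22 = 26
Best N22 to N3: N22–N3 costing 25
Total via N22: 26 + 25 = 51 hops' cost.

51 hops' cost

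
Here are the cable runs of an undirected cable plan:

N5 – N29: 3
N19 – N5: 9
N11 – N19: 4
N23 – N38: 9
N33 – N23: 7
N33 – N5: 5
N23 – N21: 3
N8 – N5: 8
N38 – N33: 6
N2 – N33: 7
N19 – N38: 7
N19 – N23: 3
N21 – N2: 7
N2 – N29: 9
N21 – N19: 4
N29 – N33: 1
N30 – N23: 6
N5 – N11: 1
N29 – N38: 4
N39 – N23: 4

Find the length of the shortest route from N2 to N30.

16

Settle nodes by increasing distance from N2:
N2: 0
N33: 7  (via N2)
N21: 7  (via N2)
N29: 8  (via N33)
N23: 10  (via N21)
N19: 11  (via N21)
N5: 11  (via N29)
N11: 12  (via N5)
N38: 12  (via N29)
N39: 14  (via N23)
N30: 16  (via N23)
Shortest route: N2 → N21 → N23 → N30 = 16.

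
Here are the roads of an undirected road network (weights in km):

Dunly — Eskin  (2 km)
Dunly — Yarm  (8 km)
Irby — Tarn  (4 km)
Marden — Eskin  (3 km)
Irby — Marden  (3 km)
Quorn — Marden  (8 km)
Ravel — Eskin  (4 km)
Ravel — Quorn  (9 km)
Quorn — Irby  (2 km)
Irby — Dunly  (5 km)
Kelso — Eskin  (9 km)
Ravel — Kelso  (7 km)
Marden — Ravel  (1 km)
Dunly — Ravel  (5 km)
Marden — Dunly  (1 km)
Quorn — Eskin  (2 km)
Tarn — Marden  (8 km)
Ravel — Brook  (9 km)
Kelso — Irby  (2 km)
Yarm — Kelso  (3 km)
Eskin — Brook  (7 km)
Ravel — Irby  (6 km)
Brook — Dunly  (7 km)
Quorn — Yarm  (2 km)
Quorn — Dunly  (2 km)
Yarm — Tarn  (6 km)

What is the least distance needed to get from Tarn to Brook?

15 km

Shortest distances from Tarn:
Tarn: 0
Irby: 4  (via Tarn)
Kelso: 6  (via Irby)
Quorn: 6  (via Irby)
Yarm: 6  (via Tarn)
Marden: 7  (via Irby)
Eskin: 8  (via Quorn)
Dunly: 8  (via Quorn)
Ravel: 8  (via Marden)
Brook: 15  (via Eskin)
Shortest route: Tarn–Irby–Quorn–Eskin–Brook = 15 km.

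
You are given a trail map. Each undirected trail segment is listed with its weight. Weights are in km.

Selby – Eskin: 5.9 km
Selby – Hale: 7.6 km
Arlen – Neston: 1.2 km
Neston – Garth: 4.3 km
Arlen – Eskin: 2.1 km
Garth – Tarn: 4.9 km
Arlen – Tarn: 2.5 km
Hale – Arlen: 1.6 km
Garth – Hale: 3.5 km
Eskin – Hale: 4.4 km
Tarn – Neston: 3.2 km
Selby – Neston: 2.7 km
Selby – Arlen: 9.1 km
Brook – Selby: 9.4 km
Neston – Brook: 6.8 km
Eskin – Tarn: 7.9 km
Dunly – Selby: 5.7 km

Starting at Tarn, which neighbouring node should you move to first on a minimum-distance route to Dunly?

Enumerating some paths:
Tarn → Neston → Selby → Dunly: 3.2+2.7+5.7 = 11.6
Tarn → Arlen → Neston → Selby → Dunly: 2.5+1.2+2.7+5.7 = 12.1
Tarn → Arlen → Eskin → Selby → Dunly: 2.5+2.1+5.9+5.7 = 16.2
Cheapest is Tarn → Neston → Selby → Dunly at 11.6 km.
So from Tarn the first move is to Neston.

Neston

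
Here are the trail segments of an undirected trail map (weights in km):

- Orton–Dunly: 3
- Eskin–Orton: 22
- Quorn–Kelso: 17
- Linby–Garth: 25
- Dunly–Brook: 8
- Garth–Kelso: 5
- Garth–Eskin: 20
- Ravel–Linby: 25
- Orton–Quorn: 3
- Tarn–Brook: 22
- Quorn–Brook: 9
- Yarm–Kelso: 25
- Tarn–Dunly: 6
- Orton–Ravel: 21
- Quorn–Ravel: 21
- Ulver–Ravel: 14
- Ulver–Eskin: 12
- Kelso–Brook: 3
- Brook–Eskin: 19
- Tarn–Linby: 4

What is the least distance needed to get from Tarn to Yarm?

42 km

Compare a few routes:
Tarn - Brook - Kelso - Yarm: 22+3+25 = 50
Tarn - Dunly - Orton - Quorn - Kelso - Yarm: 6+3+3+17+25 = 54
Tarn - Dunly - Orton - Quorn - Brook - Kelso - Yarm: 6+3+3+9+3+25 = 49
Tarn - Dunly - Brook - Kelso - Yarm: 6+8+3+25 = 42
The minimum is 42 km via Tarn - Dunly - Brook - Kelso - Yarm.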